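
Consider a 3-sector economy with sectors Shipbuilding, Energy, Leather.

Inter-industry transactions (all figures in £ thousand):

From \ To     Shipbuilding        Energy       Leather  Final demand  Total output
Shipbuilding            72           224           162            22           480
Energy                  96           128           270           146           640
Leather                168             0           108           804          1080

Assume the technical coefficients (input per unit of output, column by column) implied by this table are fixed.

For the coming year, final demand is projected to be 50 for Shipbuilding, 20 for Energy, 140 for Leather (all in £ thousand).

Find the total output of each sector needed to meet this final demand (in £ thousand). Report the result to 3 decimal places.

x_1 = 149.777, x_2 = 129.257, x_3 = 213.802

Technical coefficients a_ij = z_ij / X_j:
  a_11 = 72/480 = 0.15, a_21 = 96/480 = 0.20, a_31 = 168/480 = 0.35
  a_12 = 224/640 = 0.35, a_22 = 128/640 = 0.20, a_32 = 0/640 = 0.00
  a_13 = 162/1080 = 0.15, a_23 = 270/1080 = 0.25, a_33 = 108/1080 = 0.10
I − A =
  [   0.85    -0.35    -0.15]
  [  -0.20     0.80    -0.25]
  [  -0.35     0.00     0.90]
Cofactors of I−A, C_ij = (−1)^(i+j)·(minor ij) (rows/columns in the sector order above):
  C_11 = (0.80)(0.90) − (-0.25)(0.00) = 0.7200
  C_12 = −[(-0.20)(0.90) − (-0.25)(-0.35)] = 0.2675
  C_13 = (-0.20)(0.00) − (0.80)(-0.35) = 0.2800
  C_21 = −[(-0.35)(0.90) − (-0.15)(0.00)] = 0.3150
  C_22 = (0.85)(0.90) − (-0.15)(-0.35) = 0.7125
  C_23 = −[(0.85)(0.00) − (-0.35)(-0.35)] = 0.1225
  C_31 = (-0.35)(-0.25) − (-0.15)(0.80) = 0.2075
  C_32 = −[(0.85)(-0.25) − (-0.15)(-0.20)] = 0.2425
  C_33 = (0.85)(0.80) − (-0.35)(-0.20) = 0.6100
det(I−A) = Σ_j (I−A)_1j·C_1j = (0.85)(0.7200) + (-0.35)(0.2675) + (-0.15)(0.2800) = 0.476375
adj(I−A) = Cᵀ =
  [ 0.7200   0.3150   0.2075]
  [ 0.2675   0.7125   0.2425]
  [ 0.2800   0.1225   0.6100]
(I − A)⁻¹ = adj(I−A) / det(I−A) ≈
  [   1.5114     0.6612     0.4356]
  [   0.5615     1.4957     0.5091]
  [   0.5878     0.2572     1.2805]
x = (I − A)⁻¹ d = adj(I−A)·d / det(I−A), with det(I−A) = 0.476375:
  x_1 = (0.7200·50 + 0.3150·20 + 0.2075·140) / 0.476375 = 71.35 / 0.476375 ≈ 149.777
  x_2 = (0.2675·50 + 0.7125·20 + 0.2425·140) / 0.476375 = 61.575 / 0.476375 ≈ 129.257
  x_3 = (0.2800·50 + 0.1225·20 + 0.6100·140) / 0.476375 = 101.85 / 0.476375 ≈ 213.802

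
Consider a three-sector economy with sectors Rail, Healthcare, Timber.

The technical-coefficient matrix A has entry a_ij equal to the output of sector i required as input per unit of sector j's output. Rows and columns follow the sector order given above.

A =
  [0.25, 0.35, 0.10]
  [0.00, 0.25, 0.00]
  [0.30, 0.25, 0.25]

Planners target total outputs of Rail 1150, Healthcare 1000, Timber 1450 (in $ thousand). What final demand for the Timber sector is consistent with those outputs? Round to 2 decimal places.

I − A =
  [   0.75    -0.35    -0.10]
  [   0.00     0.75     0.00]
  [  -0.30    -0.25     0.75]
d = (I − A) x:
  d_1 = (+0.75)·1150 + (-0.35)·1000 + (-0.10)·1450 = 367.50
  d_2 = (+0.00)·1150 + (+0.75)·1000 + (+0.00)·1450 = 750.00
  d_3 = (-0.30)·1150 + (-0.25)·1000 + (+0.75)·1450 = 492.50

d_3 = 492.50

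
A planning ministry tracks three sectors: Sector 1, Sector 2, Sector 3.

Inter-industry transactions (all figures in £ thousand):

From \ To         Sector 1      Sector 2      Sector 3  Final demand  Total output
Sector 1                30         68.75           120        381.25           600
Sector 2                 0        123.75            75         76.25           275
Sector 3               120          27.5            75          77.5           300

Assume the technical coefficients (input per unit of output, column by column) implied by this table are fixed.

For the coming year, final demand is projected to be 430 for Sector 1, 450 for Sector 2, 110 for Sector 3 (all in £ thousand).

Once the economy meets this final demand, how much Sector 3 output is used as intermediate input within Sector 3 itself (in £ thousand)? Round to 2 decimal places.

z_33 = 136.40

Technical coefficients a_ij = z_ij / X_j:
  a_11 = 30/600 = 0.05, a_21 = 0/600 = 0.00, a_31 = 120/600 = 0.20
  a_12 = 68.75/275 = 0.25, a_22 = 123.75/275 = 0.45, a_32 = 27.5/275 = 0.10
  a_13 = 120/300 = 0.40, a_23 = 75/300 = 0.25, a_33 = 75/300 = 0.25
I − A =
  [   0.95    -0.25    -0.40]
  [   0.00     0.55    -0.25]
  [  -0.20    -0.10     0.75]
Cofactors of I−A, C_ij = (−1)^(i+j)·(minor ij) (rows/columns in the sector order above):
  C_11 = (0.55)(0.75) − (-0.25)(-0.10) = 0.3875
  C_12 = −[(0.00)(0.75) − (-0.25)(-0.20)] = 0.0500
  C_13 = (0.00)(-0.10) − (0.55)(-0.20) = 0.1100
  C_21 = −[(-0.25)(0.75) − (-0.40)(-0.10)] = 0.2275
  C_22 = (0.95)(0.75) − (-0.40)(-0.20) = 0.6325
  C_23 = −[(0.95)(-0.10) − (-0.25)(-0.20)] = 0.1450
  C_31 = (-0.25)(-0.25) − (-0.40)(0.55) = 0.2825
  C_32 = −[(0.95)(-0.25) − (-0.40)(0.00)] = 0.2375
  C_33 = (0.95)(0.55) − (-0.25)(0.00) = 0.5225
det(I−A) = Σ_j (I−A)_1j·C_1j = (0.95)(0.3875) + (-0.25)(0.0500) + (-0.40)(0.1100) = 0.311625
adj(I−A) = Cᵀ =
  [ 0.3875   0.2275   0.2825]
  [ 0.0500   0.6325   0.2375]
  [ 0.1100   0.1450   0.5225]
(I − A)⁻¹ = adj(I−A) / det(I−A) ≈
  [   1.2435     0.7300     0.9065]
  [   0.1604     2.0297     0.7621]
  [   0.3530     0.4653     1.6767]
First solve x = (I − A)⁻¹ d = adj(I−A)·d / det(I−A); in particular x_3 = (0.1100·430 + 0.1450·450 + 0.5225·110) / 0.311625 = 170.025 / 0.311625 ≈ 545.6077.
Intermediate flow from 3 to 3: z_33 = a_33 · x_3 = 0.25 × 170.025 / 0.311625 = 42.50625 / 0.311625 ≈ 136.40.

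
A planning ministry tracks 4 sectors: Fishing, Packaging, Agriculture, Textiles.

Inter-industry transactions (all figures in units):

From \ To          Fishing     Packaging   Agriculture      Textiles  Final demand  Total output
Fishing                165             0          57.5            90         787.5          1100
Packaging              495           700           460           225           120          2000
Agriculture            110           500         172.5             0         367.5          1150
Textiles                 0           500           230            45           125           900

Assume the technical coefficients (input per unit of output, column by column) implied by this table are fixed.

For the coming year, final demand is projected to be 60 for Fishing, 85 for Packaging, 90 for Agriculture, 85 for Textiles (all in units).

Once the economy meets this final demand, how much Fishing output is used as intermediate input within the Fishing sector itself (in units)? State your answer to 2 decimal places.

Technical coefficients a_ij = z_ij / X_j:
  a_11 = 165/1100 = 0.15, a_21 = 495/1100 = 0.45, a_31 = 110/1100 = 0.10, a_41 = 0/1100 = 0.00
  a_12 = 0/2000 = 0.00, a_22 = 700/2000 = 0.35, a_32 = 500/2000 = 0.25, a_42 = 500/2000 = 0.25
  a_13 = 57.5/1150 = 0.05, a_23 = 460/1150 = 0.40, a_33 = 172.5/1150 = 0.15, a_43 = 230/1150 = 0.20
  a_14 = 90/900 = 0.10, a_24 = 225/900 = 0.25, a_34 = 0/900 = 0.00, a_44 = 45/900 = 0.05
I − A =
  [   0.85     0.00    -0.05    -0.10]
  [  -0.45     0.65    -0.40    -0.25]
  [  -0.10    -0.25     0.85     0.00]
  [   0.00    -0.25    -0.20     0.95]
Compute the cofactors C_ij = (−1)^(i+j)·(3×3 minor ij) of I−A; the adjugate is their transpose:
adj(I−A) = Cᵀ =
  [ 0.364250   0.038125   0.050750   0.048375]
  [ 0.406375   0.679625   0.395875   0.221625]
  [ 0.162375   0.204375   0.460500   0.070875]
  [ 0.141125   0.221875   0.201125   0.375750]
det(I−A) = Σ_j (I−A)_1j·C_1j = (0.85)(0.364250) + (0.00)(0.406375) + (-0.05)(0.162375) + (-0.10)(0.141125) = 0.28738125
(I − A)⁻¹ = adj(I−A) / det(I−A) ≈
  [   1.2675     0.1327     0.1766     0.1683]
  [   1.4141     2.3649     1.3775     0.7712]
  [   0.5650     0.7112     1.6024     0.2466]
  [   0.4911     0.7721     0.6999     1.3075]
First solve x = (I − A)⁻¹ d = adj(I−A)·d / det(I−A); in particular x_1 = (0.364250·60 + 0.038125·85 + 0.050750·90 + 0.048375·85) / 0.28738125 = 33.775 / 0.28738125 ≈ 117.5268.
Intermediate flow from 1 to 1: z_11 = a_11 · x_1 = 0.15 × 33.775 / 0.28738125 = 5.06625 / 0.28738125 ≈ 17.63.

z_11 = 17.63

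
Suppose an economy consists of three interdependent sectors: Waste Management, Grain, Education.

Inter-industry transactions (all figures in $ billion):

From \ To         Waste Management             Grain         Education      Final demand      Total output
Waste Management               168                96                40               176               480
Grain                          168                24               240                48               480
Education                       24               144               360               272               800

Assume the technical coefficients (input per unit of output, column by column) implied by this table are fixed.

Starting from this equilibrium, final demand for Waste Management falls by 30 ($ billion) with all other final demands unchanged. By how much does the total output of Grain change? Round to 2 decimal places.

Technical coefficients a_ij = z_ij / X_j:
  a_WW = 168/480 = 0.35, a_GW = 168/480 = 0.35, a_EW = 24/480 = 0.05
  a_WG = 96/480 = 0.20, a_GG = 24/480 = 0.05, a_EG = 144/480 = 0.30
  a_WE = 40/800 = 0.05, a_GE = 240/800 = 0.30, a_EE = 360/800 = 0.45
I − A =
  [   0.65    -0.20    -0.05]
  [  -0.35     0.95    -0.30]
  [  -0.05    -0.30     0.55]
Cofactors of I−A, C_ij = (−1)^(i+j)·(minor ij) (rows/columns in the sector order above):
  C_11 = (0.95)(0.55) − (-0.30)(-0.30) = 0.4325
  C_12 = −[(-0.35)(0.55) − (-0.30)(-0.05)] = 0.2075
  C_13 = (-0.35)(-0.30) − (0.95)(-0.05) = 0.1525
  C_21 = −[(-0.20)(0.55) − (-0.05)(-0.30)] = 0.1250
  C_22 = (0.65)(0.55) − (-0.05)(-0.05) = 0.3550
  C_23 = −[(0.65)(-0.30) − (-0.20)(-0.05)] = 0.2050
  C_31 = (-0.20)(-0.30) − (-0.05)(0.95) = 0.1075
  C_32 = −[(0.65)(-0.30) − (-0.05)(-0.35)] = 0.2125
  C_33 = (0.65)(0.95) − (-0.20)(-0.35) = 0.5475
det(I−A) = Σ_j (I−A)_1j·C_1j = (0.65)(0.4325) + (-0.20)(0.2075) + (-0.05)(0.1525) = 0.2320
adj(I−A) = Cᵀ =
  [ 0.4325   0.1250   0.1075]
  [ 0.2075   0.3550   0.2125]
  [ 0.1525   0.2050   0.5475]
(I − A)⁻¹ = adj(I−A) / det(I−A) ≈
  [   1.8642     0.5388     0.4634]
  [   0.8944     1.5302     0.9159]
  [   0.6573     0.8836     2.3599]
Δx = (I − A)⁻¹ Δd with Δd having -30 in the Waste Management component and 0 elsewhere.
So Δx_G = L_GW · (-30), where L_GW = adj(I−A)_GW / det(I−A) = 0.2075 / 0.2320.
Δx_G = 0.2075 × (-30) / 0.2320 = -6.225 / 0.2320 ≈ -26.83.

Δx_G = -26.83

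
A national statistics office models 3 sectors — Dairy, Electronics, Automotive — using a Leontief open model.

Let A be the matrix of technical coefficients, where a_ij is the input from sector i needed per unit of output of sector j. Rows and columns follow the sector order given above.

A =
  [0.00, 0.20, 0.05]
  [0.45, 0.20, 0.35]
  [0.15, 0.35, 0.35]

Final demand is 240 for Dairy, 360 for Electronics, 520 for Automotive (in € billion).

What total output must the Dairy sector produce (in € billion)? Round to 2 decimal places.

x_1 = 653.79

I − A =
  [   1.00    -0.20    -0.05]
  [  -0.45     0.80    -0.35]
  [  -0.15    -0.35     0.65]
Cofactors of I−A, C_ij = (−1)^(i+j)·(minor ij) (rows/columns in the sector order above):
  C_11 = (0.80)(0.65) − (-0.35)(-0.35) = 0.3975
  C_12 = −[(-0.45)(0.65) − (-0.35)(-0.15)] = 0.3450
  C_13 = (-0.45)(-0.35) − (0.80)(-0.15) = 0.2775
  C_21 = −[(-0.20)(0.65) − (-0.05)(-0.35)] = 0.1475
  C_22 = (1.00)(0.65) − (-0.05)(-0.15) = 0.6425
  C_23 = −[(1.00)(-0.35) − (-0.20)(-0.15)] = 0.3800
  C_31 = (-0.20)(-0.35) − (-0.05)(0.80) = 0.1100
  C_32 = −[(1.00)(-0.35) − (-0.05)(-0.45)] = 0.3725
  C_33 = (1.00)(0.80) − (-0.20)(-0.45) = 0.7100
det(I−A) = Σ_j (I−A)_1j·C_1j = (1.00)(0.3975) + (-0.20)(0.3450) + (-0.05)(0.2775) = 0.314625
adj(I−A) = Cᵀ =
  [ 0.3975   0.1475   0.1100]
  [ 0.3450   0.6425   0.3725]
  [ 0.2775   0.3800   0.7100]
(I − A)⁻¹ = adj(I−A) / det(I−A) ≈
  [   1.2634     0.4688     0.3496]
  [   1.0965     2.0421     1.1839]
  [   0.8820     1.2078     2.2567]
x = (I − A)⁻¹ d = adj(I−A)·d / det(I−A), with det(I−A) = 0.314625:
  x_1 = (0.3975·240 + 0.1475·360 + 0.1100·520) / 0.314625 = 205.70 / 0.314625 ≈ 653.79
  x_2 = (0.3450·240 + 0.6425·360 + 0.3725·520) / 0.314625 = 507.80 / 0.314625 ≈ 1613.98
  x_3 = (0.2775·240 + 0.3800·360 + 0.7100·520) / 0.314625 = 572.60 / 0.314625 ≈ 1819.94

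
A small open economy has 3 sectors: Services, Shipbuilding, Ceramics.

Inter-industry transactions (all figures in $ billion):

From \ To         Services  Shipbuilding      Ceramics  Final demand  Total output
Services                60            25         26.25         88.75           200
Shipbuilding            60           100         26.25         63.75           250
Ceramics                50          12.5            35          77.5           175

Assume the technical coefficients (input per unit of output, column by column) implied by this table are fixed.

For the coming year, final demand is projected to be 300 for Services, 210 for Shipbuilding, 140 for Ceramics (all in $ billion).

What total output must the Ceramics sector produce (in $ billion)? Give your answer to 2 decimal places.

Technical coefficients a_ij = z_ij / X_j:
  a_11 = 60/200 = 0.30, a_21 = 60/200 = 0.30, a_31 = 50/200 = 0.25
  a_12 = 25/250 = 0.10, a_22 = 100/250 = 0.40, a_32 = 12.5/250 = 0.05
  a_13 = 26.25/175 = 0.15, a_23 = 26.25/175 = 0.15, a_33 = 35/175 = 0.20
I − A =
  [   0.70    -0.10    -0.15]
  [  -0.30     0.60    -0.15]
  [  -0.25    -0.05     0.80]
Cofactors of I−A, C_ij = (−1)^(i+j)·(minor ij) (rows/columns in the sector order above):
  C_11 = (0.60)(0.80) − (-0.15)(-0.05) = 0.4725
  C_12 = −[(-0.30)(0.80) − (-0.15)(-0.25)] = 0.2775
  C_13 = (-0.30)(-0.05) − (0.60)(-0.25) = 0.1650
  C_21 = −[(-0.10)(0.80) − (-0.15)(-0.05)] = 0.0875
  C_22 = (0.70)(0.80) − (-0.15)(-0.25) = 0.5225
  C_23 = −[(0.70)(-0.05) − (-0.10)(-0.25)] = 0.0600
  C_31 = (-0.10)(-0.15) − (-0.15)(0.60) = 0.1050
  C_32 = −[(0.70)(-0.15) − (-0.15)(-0.30)] = 0.1500
  C_33 = (0.70)(0.60) − (-0.10)(-0.30) = 0.3900
det(I−A) = Σ_j (I−A)_1j·C_1j = (0.70)(0.4725) + (-0.10)(0.2775) + (-0.15)(0.1650) = 0.27825
adj(I−A) = Cᵀ =
  [ 0.4725   0.0875   0.1050]
  [ 0.2775   0.5225   0.1500]
  [ 0.1650   0.0600   0.3900]
(I − A)⁻¹ = adj(I−A) / det(I−A) ≈
  [   1.6981     0.3145     0.3774]
  [   0.9973     1.8778     0.5391]
  [   0.5930     0.2156     1.4016]
x = (I − A)⁻¹ d = adj(I−A)·d / det(I−A), with det(I−A) = 0.27825:
  x_1 = (0.4725·300 + 0.0875·210 + 0.1050·140) / 0.27825 = 174.825 / 0.27825 ≈ 628.30
  x_2 = (0.2775·300 + 0.5225·210 + 0.1500·140) / 0.27825 = 213.975 / 0.27825 ≈ 769.00
  x_3 = (0.1650·300 + 0.0600·210 + 0.3900·140) / 0.27825 = 116.70 / 0.27825 ≈ 419.41

x_3 = 419.41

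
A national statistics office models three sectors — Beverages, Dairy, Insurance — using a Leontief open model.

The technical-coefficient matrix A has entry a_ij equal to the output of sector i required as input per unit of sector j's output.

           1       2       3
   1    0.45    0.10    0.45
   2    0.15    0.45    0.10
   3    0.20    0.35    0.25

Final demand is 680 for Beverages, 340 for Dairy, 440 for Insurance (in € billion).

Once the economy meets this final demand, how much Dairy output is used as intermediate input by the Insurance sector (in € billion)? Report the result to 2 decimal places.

I − A =
  [   0.55    -0.10    -0.45]
  [  -0.15     0.55    -0.10]
  [  -0.20    -0.35     0.75]
Cofactors of I−A, C_ij = (−1)^(i+j)·(minor ij) (rows/columns in the sector order above):
  C_11 = (0.55)(0.75) − (-0.10)(-0.35) = 0.3775
  C_12 = −[(-0.15)(0.75) − (-0.10)(-0.20)] = 0.1325
  C_13 = (-0.15)(-0.35) − (0.55)(-0.20) = 0.1625
  C_21 = −[(-0.10)(0.75) − (-0.45)(-0.35)] = 0.2325
  C_22 = (0.55)(0.75) − (-0.45)(-0.20) = 0.3225
  C_23 = −[(0.55)(-0.35) − (-0.10)(-0.20)] = 0.2125
  C_31 = (-0.10)(-0.10) − (-0.45)(0.55) = 0.2575
  C_32 = −[(0.55)(-0.10) − (-0.45)(-0.15)] = 0.1225
  C_33 = (0.55)(0.55) − (-0.10)(-0.15) = 0.2875
det(I−A) = Σ_j (I−A)_1j·C_1j = (0.55)(0.3775) + (-0.10)(0.1325) + (-0.45)(0.1625) = 0.12125
adj(I−A) = Cᵀ =
  [ 0.3775   0.2325   0.2575]
  [ 0.1325   0.3225   0.1225]
  [ 0.1625   0.2125   0.2875]
(I − A)⁻¹ = adj(I−A) / det(I−A) ≈
  [   3.1134     1.9175     2.1237]
  [   1.0928     2.6598     1.0103]
  [   1.3402     1.7526     2.3711]
First solve x = (I − A)⁻¹ d = adj(I−A)·d / det(I−A); in particular x_3 = (0.1625·680 + 0.2125·340 + 0.2875·440) / 0.12125 = 309.25 / 0.12125 ≈ 2550.5155.
Intermediate flow from 2 to 3: z_23 = a_23 · x_3 = 0.10 × 309.25 / 0.12125 = 30.925 / 0.12125 ≈ 255.05.

z_23 = 255.05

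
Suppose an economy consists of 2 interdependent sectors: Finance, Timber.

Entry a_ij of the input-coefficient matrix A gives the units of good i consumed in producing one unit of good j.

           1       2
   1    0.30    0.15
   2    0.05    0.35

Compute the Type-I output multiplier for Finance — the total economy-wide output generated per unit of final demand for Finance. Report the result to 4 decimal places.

m_1 = 1.5642

I − A =
  [   0.70    -0.15]
  [  -0.05     0.65]
det(I−A) = (0.70)(0.65) − (-0.15)(-0.05) = 0.4475
adj(I−A) = [[0.65, 0.15], [0.05, 0.70]]
(I − A)⁻¹ = adj(I−A) / det(I−A) ≈
  [   1.45251     0.33520]
  [   0.11173     1.56425]
The output multiplier for sector j is the column-j sum of the Leontief inverse (I − A)⁻¹ = adj(I−A) / det(I−A).
Column 1 of adj(I−A): (0.65, 0.05); det(I−A) = 0.4475.
m_1 = (0.65 + 0.05) / 0.4475 = 0.70 / 0.4475 ≈ 1.5642.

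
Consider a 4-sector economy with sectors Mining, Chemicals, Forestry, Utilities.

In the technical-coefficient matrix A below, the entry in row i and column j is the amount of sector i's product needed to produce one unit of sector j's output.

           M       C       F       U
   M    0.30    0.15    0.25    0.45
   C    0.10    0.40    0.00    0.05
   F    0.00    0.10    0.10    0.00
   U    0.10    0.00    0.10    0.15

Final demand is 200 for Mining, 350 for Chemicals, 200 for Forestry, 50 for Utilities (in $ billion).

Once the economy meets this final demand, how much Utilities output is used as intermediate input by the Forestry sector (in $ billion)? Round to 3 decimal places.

I − A =
  [   0.70    -0.15    -0.25    -0.45]
  [  -0.10     0.60     0.00    -0.05]
  [   0.00    -0.10     0.90     0.00]
  [  -0.10     0.00    -0.10     0.85]
Compute the cofactors C_ij = (−1)^(i+j)·(3×3 minor ij) of I−A; the adjugate is their transpose:
adj(I−A) = Cᵀ =
  [ 0.45850   0.14050   0.15525   0.25100]
  [ 0.08100   0.49500   0.03050   0.07200]
  [ 0.00900   0.05500   0.31650   0.00800]
  [ 0.05500   0.02300   0.05550   0.36200]
det(I−A) = Σ_j (I−A)_1j·C_1j = (0.70)(0.45850) + (-0.15)(0.08100) + (-0.25)(0.00900) + (-0.45)(0.05500) = 0.2818
(I − A)⁻¹ = adj(I−A) / det(I−A) ≈
  [   1.6270     0.4986     0.5509     0.8907]
  [   0.2874     1.7566     0.1082     0.2555]
  [   0.0319     0.1952     1.1231     0.0284]
  [   0.1952     0.0816     0.1969     1.2846]
First solve x = (I − A)⁻¹ d = adj(I−A)·d / det(I−A); in particular x_F = (0.00900·200 + 0.05500·350 + 0.31650·200 + 0.00800·50) / 0.2818 = 84.75 / 0.2818 ≈ 300.74521.
Intermediate flow from U to F: z_UF = a_UF · x_F = 0.10 × 84.75 / 0.2818 = 8.475 / 0.2818 ≈ 30.075.

z_UF = 30.075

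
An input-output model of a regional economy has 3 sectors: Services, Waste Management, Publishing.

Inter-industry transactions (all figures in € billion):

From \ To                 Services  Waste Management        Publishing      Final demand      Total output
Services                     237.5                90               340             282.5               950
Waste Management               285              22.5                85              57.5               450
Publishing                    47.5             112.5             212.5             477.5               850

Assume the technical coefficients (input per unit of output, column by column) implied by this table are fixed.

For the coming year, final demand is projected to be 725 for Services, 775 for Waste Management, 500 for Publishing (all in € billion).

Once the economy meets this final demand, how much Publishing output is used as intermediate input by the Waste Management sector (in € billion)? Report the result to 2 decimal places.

z_PW = 406.95

Technical coefficients a_ij = z_ij / X_j:
  a_SS = 237.5/950 = 0.25, a_WS = 285/950 = 0.30, a_PS = 47.5/950 = 0.05
  a_SW = 90/450 = 0.20, a_WW = 22.5/450 = 0.05, a_PW = 112.5/450 = 0.25
  a_SP = 340/850 = 0.40, a_WP = 85/850 = 0.10, a_PP = 212.5/850 = 0.25
I − A =
  [   0.75    -0.20    -0.40]
  [  -0.30     0.95    -0.10]
  [  -0.05    -0.25     0.75]
Cofactors of I−A, C_ij = (−1)^(i+j)·(minor ij) (rows/columns in the sector order above):
  C_11 = (0.95)(0.75) − (-0.10)(-0.25) = 0.6875
  C_12 = −[(-0.30)(0.75) − (-0.10)(-0.05)] = 0.2300
  C_13 = (-0.30)(-0.25) − (0.95)(-0.05) = 0.1225
  C_21 = −[(-0.20)(0.75) − (-0.40)(-0.25)] = 0.2500
  C_22 = (0.75)(0.75) − (-0.40)(-0.05) = 0.5425
  C_23 = −[(0.75)(-0.25) − (-0.20)(-0.05)] = 0.1975
  C_31 = (-0.20)(-0.10) − (-0.40)(0.95) = 0.4000
  C_32 = −[(0.75)(-0.10) − (-0.40)(-0.30)] = 0.1950
  C_33 = (0.75)(0.95) − (-0.20)(-0.30) = 0.6525
det(I−A) = Σ_j (I−A)_1j·C_1j = (0.75)(0.6875) + (-0.20)(0.2300) + (-0.40)(0.1225) = 0.420625
adj(I−A) = Cᵀ =
  [ 0.6875   0.2500   0.4000]
  [ 0.2300   0.5425   0.1950]
  [ 0.1225   0.1975   0.6525]
(I − A)⁻¹ = adj(I−A) / det(I−A) ≈
  [   1.6345     0.5944     0.9510]
  [   0.5468     1.2897     0.4636]
  [   0.2912     0.4695     1.5513]
First solve x = (I − A)⁻¹ d = adj(I−A)·d / det(I−A); in particular x_W = (0.2300·725 + 0.5425·775 + 0.1950·500) / 0.420625 = 684.6875 / 0.420625 ≈ 1627.7860.
Intermediate flow from P to W: z_PW = a_PW · x_W = 0.25 × 684.6875 / 0.420625 = 171.171875 / 0.420625 ≈ 406.95.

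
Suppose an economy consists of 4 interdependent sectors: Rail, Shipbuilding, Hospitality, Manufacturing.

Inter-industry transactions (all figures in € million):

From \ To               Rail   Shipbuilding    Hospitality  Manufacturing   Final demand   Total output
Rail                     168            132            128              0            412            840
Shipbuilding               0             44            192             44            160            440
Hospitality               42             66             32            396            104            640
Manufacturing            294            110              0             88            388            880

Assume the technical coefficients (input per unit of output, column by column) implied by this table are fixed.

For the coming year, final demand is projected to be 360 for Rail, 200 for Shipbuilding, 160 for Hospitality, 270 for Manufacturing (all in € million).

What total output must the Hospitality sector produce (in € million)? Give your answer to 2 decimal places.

x_3 = 634.19

Technical coefficients a_ij = z_ij / X_j:
  a_11 = 168/840 = 0.20, a_21 = 0/840 = 0.00, a_31 = 42/840 = 0.05, a_41 = 294/840 = 0.35
  a_12 = 132/440 = 0.30, a_22 = 44/440 = 0.10, a_32 = 66/440 = 0.15, a_42 = 110/440 = 0.25
  a_13 = 128/640 = 0.20, a_23 = 192/640 = 0.30, a_33 = 32/640 = 0.05, a_43 = 0/640 = 0.00
  a_14 = 0/880 = 0.00, a_24 = 44/880 = 0.05, a_34 = 396/880 = 0.45, a_44 = 88/880 = 0.10
I − A =
  [   0.80    -0.30    -0.20     0.00]
  [   0.00     0.90    -0.30    -0.05]
  [  -0.05    -0.15     0.95    -0.45]
  [  -0.35    -0.25     0.00     0.90]
Compute the cofactors C_ij = (−1)^(i+j)·(3×3 minor ij) of I−A; the adjugate is their transpose:
adj(I−A) = Cᵀ =
  [ 0.683375   0.306000   0.240500   0.137250]
  [ 0.077375   0.643500   0.219500   0.145500]
  [ 0.184250   0.258750   0.632750   0.330750]
  [ 0.287250   0.297750   0.154500   0.634500]
det(I−A) = Σ_j (I−A)_1j·C_1j = (0.80)(0.683375) + (-0.30)(0.077375) + (-0.20)(0.184250) + (0.00)(0.287250) = 0.4866375
(I − A)⁻¹ = adj(I−A) / det(I−A) ≈
  [   1.4043     0.6288     0.4942     0.2820]
  [   0.1590     1.3223     0.4511     0.2990]
  [   0.3786     0.5317     1.3002     0.6797]
  [   0.5903     0.6119     0.3175     1.3038]
x = (I − A)⁻¹ d = adj(I−A)·d / det(I−A), with det(I−A) = 0.4866375:
  x_1 = (0.683375·360 + 0.306000·200 + 0.240500·160 + 0.137250·270) / 0.4866375 = 382.7525 / 0.4866375 ≈ 786.52
  x_2 = (0.077375·360 + 0.643500·200 + 0.219500·160 + 0.145500·270) / 0.4866375 = 230.96 / 0.4866375 ≈ 474.60
  x_3 = (0.184250·360 + 0.258750·200 + 0.632750·160 + 0.330750·270) / 0.4866375 = 308.6225 / 0.4866375 ≈ 634.19
  x_4 = (0.287250·360 + 0.297750·200 + 0.154500·160 + 0.634500·270) / 0.4866375 = 358.995 / 0.4866375 ≈ 737.71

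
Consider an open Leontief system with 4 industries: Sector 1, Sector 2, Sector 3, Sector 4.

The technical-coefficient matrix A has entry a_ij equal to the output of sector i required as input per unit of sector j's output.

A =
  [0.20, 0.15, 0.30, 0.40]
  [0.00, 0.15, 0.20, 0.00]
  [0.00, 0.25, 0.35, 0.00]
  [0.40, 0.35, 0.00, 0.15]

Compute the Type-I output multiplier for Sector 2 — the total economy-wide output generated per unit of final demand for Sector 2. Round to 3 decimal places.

m_2 = 3.661

I − A =
  [   0.80    -0.15    -0.30    -0.40]
  [   0.00     0.85    -0.20     0.00]
  [   0.00    -0.25     0.65     0.00]
  [  -0.40    -0.35     0.00     0.85]
Compute the cofactors C_ij = (−1)^(i+j)·(3×3 minor ij) of I−A; the adjugate is their transpose:
adj(I−A) = Cᵀ =
  [ 0.427125   0.237625   0.270250   0.201000]
  [ 0.000000   0.338000   0.104000   0.000000]
  [ 0.000000   0.130000   0.442000   0.000000]
  [ 0.201000   0.251000   0.170000   0.402000]
det(I−A) = Σ_j (I−A)_1j·C_1j = (0.80)(0.427125) + (-0.15)(0.000000) + (-0.30)(0.000000) + (-0.40)(0.201000) = 0.2613
(I − A)⁻¹ = adj(I−A) / det(I−A) ≈
  [   1.6346     0.9094     1.0343     0.7692]
  [   0.0000     1.2935     0.3980     0.0000]
  [   0.0000     0.4975     1.6915     0.0000]
  [   0.7692     0.9606     0.6506     1.5385]
The output multiplier for sector j is the column-j sum of the Leontief inverse (I − A)⁻¹ = adj(I−A) / det(I−A).
Column 2 of adj(I−A): (0.237625, 0.338000, 0.130000, 0.251000); det(I−A) = 0.2613.
m_2 = (0.237625 + 0.338000 + 0.130000 + 0.251000) / 0.2613 = 0.956625 / 0.2613 ≈ 3.661.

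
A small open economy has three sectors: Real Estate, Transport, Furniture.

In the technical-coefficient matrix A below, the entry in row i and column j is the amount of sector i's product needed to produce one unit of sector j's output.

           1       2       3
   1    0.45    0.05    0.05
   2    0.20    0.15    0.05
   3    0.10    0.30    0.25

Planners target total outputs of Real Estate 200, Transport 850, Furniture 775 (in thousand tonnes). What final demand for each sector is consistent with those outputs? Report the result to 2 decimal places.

d_1 = 28.75, d_2 = 643.75, d_3 = 306.25

I − A =
  [   0.55    -0.05    -0.05]
  [  -0.20     0.85    -0.05]
  [  -0.10    -0.30     0.75]
d = (I − A) x:
  d_1 = (+0.55)·200 + (-0.05)·850 + (-0.05)·775 = 28.75
  d_2 = (-0.20)·200 + (+0.85)·850 + (-0.05)·775 = 643.75
  d_3 = (-0.10)·200 + (-0.30)·850 + (+0.75)·775 = 306.25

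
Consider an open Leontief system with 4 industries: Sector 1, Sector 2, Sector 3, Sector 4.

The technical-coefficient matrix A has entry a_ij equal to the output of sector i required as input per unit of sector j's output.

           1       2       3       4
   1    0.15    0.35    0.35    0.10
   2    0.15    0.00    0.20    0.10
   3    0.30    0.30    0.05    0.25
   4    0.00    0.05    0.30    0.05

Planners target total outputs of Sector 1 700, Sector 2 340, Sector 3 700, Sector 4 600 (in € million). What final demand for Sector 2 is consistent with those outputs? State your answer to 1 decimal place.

I − A =
  [   0.85    -0.35    -0.35    -0.10]
  [  -0.15     1.00    -0.20    -0.10]
  [  -0.30    -0.30     0.95    -0.25]
  [   0.00    -0.05    -0.30     0.95]
d = (I − A) x:
  d_1 = (+0.85)·700 + (-0.35)·340 + (-0.35)·700 + (-0.10)·600 = 171.0
  d_2 = (-0.15)·700 + (+1.00)·340 + (-0.20)·700 + (-0.10)·600 = 35.0
  d_3 = (-0.30)·700 + (-0.30)·340 + (+0.95)·700 + (-0.25)·600 = 203.0
  d_4 = (+0.00)·700 + (-0.05)·340 + (-0.30)·700 + (+0.95)·600 = 343.0

d_2 = 35.0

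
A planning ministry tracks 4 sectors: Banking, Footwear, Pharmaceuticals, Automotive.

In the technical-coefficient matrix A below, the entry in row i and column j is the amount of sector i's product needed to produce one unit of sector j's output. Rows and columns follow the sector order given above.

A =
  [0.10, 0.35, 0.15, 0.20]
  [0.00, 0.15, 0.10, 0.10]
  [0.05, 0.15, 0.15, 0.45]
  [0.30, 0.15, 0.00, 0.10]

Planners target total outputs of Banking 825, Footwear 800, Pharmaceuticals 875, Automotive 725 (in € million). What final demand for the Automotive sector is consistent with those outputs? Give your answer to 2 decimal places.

d_A = 285.00

I − A =
  [   0.90    -0.35    -0.15    -0.20]
  [   0.00     0.85    -0.10    -0.10]
  [  -0.05    -0.15     0.85    -0.45]
  [  -0.30    -0.15     0.00     0.90]
d = (I − A) x:
  d_B = (+0.90)·825 + (-0.35)·800 + (-0.15)·875 + (-0.20)·725 = 186.25
  d_F = (+0.00)·825 + (+0.85)·800 + (-0.10)·875 + (-0.10)·725 = 520.00
  d_P = (-0.05)·825 + (-0.15)·800 + (+0.85)·875 + (-0.45)·725 = 256.25
  d_A = (-0.30)·825 + (-0.15)·800 + (+0.00)·875 + (+0.90)·725 = 285.00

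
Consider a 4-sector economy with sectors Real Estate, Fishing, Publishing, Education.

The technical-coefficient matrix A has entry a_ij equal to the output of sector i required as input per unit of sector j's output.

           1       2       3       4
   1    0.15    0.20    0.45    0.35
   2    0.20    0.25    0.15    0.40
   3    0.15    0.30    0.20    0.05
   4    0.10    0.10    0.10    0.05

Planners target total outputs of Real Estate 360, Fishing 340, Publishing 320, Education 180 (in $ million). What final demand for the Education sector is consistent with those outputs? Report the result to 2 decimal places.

d_4 = 69.00

I − A =
  [   0.85    -0.20    -0.45    -0.35]
  [  -0.20     0.75    -0.15    -0.40]
  [  -0.15    -0.30     0.80    -0.05]
  [  -0.10    -0.10    -0.10     0.95]
d = (I − A) x:
  d_1 = (+0.85)·360 + (-0.20)·340 + (-0.45)·320 + (-0.35)·180 = 31.00
  d_2 = (-0.20)·360 + (+0.75)·340 + (-0.15)·320 + (-0.40)·180 = 63.00
  d_3 = (-0.15)·360 + (-0.30)·340 + (+0.80)·320 + (-0.05)·180 = 91.00
  d_4 = (-0.10)·360 + (-0.10)·340 + (-0.10)·320 + (+0.95)·180 = 69.00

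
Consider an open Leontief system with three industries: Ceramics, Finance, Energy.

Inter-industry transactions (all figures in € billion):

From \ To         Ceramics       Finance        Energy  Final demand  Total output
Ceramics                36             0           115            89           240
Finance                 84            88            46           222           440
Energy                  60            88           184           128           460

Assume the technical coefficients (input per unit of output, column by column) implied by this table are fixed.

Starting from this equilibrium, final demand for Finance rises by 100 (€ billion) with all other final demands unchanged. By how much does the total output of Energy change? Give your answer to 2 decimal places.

Technical coefficients a_ij = z_ij / X_j:
  a_CC = 36/240 = 0.15, a_FC = 84/240 = 0.35, a_EC = 60/240 = 0.25
  a_CF = 0/440 = 0.00, a_FF = 88/440 = 0.20, a_EF = 88/440 = 0.20
  a_CE = 115/460 = 0.25, a_FE = 46/460 = 0.10, a_EE = 184/460 = 0.40
I − A =
  [   0.85     0.00    -0.25]
  [  -0.35     0.80    -0.10]
  [  -0.25    -0.20     0.60]
Cofactors of I−A, C_ij = (−1)^(i+j)·(minor ij) (rows/columns in the sector order above):
  C_11 = (0.80)(0.60) − (-0.10)(-0.20) = 0.4600
  C_12 = −[(-0.35)(0.60) − (-0.10)(-0.25)] = 0.2350
  C_13 = (-0.35)(-0.20) − (0.80)(-0.25) = 0.2700
  C_21 = −[(0.00)(0.60) − (-0.25)(-0.20)] = 0.0500
  C_22 = (0.85)(0.60) − (-0.25)(-0.25) = 0.4475
  C_23 = −[(0.85)(-0.20) − (0.00)(-0.25)] = 0.1700
  C_31 = (0.00)(-0.10) − (-0.25)(0.80) = 0.2000
  C_32 = −[(0.85)(-0.10) − (-0.25)(-0.35)] = 0.1725
  C_33 = (0.85)(0.80) − (0.00)(-0.35) = 0.6800
det(I−A) = Σ_j (I−A)_1j·C_1j = (0.85)(0.4600) + (0.00)(0.2350) + (-0.25)(0.2700) = 0.3235
adj(I−A) = Cᵀ =
  [ 0.4600   0.0500   0.2000]
  [ 0.2350   0.4475   0.1725]
  [ 0.2700   0.1700   0.6800]
(I − A)⁻¹ = adj(I−A) / det(I−A) ≈
  [   1.4219     0.1546     0.6182]
  [   0.7264     1.3833     0.5332]
  [   0.8346     0.5255     2.1020]
Δx = (I − A)⁻¹ Δd with Δd having +100 in the Finance component and 0 elsewhere.
So Δx_E = L_EF · (+100), where L_EF = adj(I−A)_EF / det(I−A) = 0.1700 / 0.3235.
Δx_E = 0.1700 × (+100) / 0.3235 = 17.00 / 0.3235 ≈ 52.55.

Δx_E = 52.55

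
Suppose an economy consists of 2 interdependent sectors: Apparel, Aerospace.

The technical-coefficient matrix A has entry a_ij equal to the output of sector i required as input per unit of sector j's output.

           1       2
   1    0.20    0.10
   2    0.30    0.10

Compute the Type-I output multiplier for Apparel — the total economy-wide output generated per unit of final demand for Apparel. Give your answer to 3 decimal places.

m_1 = 1.739

I − A =
  [   0.80    -0.10]
  [  -0.30     0.90]
det(I−A) = (0.80)(0.90) − (-0.10)(-0.30) = 0.6900
adj(I−A) = [[0.90, 0.10], [0.30, 0.80]]
(I − A)⁻¹ = adj(I−A) / det(I−A) ≈
  [   1.3043     0.1449]
  [   0.4348     1.1594]
The output multiplier for sector j is the column-j sum of the Leontief inverse (I − A)⁻¹ = adj(I−A) / det(I−A).
Column 1 of adj(I−A): (0.90, 0.30); det(I−A) = 0.6900.
m_1 = (0.90 + 0.30) / 0.6900 = 1.20 / 0.6900 ≈ 1.739.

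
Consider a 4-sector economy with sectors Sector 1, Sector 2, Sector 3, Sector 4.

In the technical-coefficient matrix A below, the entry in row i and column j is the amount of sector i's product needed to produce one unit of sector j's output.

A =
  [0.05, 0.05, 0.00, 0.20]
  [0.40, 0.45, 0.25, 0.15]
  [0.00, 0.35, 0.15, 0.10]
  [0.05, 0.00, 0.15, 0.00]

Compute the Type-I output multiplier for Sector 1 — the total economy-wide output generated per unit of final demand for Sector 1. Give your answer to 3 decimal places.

I − A =
  [   0.95    -0.05     0.00    -0.20]
  [  -0.40     0.55    -0.25    -0.15]
  [   0.00    -0.35     0.85    -0.10]
  [  -0.05     0.00    -0.15     1.00]
Compute the cofactors C_ij = (−1)^(i+j)·(3×3 minor ij) of I−A; the adjugate is their transpose:
adj(I−A) = Cᵀ =
  [ 0.363875   0.052250   0.030125   0.083625]
  [ 0.341625   0.784750   0.268375   0.212875]
  [ 0.145375   0.329250   0.496625   0.128125]
  [ 0.040000   0.052000   0.076000   0.344000]
det(I−A) = Σ_j (I−A)_1j·C_1j = (0.95)(0.363875) + (-0.05)(0.341625) + (0.00)(0.145375) + (-0.20)(0.040000) = 0.3206
(I − A)⁻¹ = adj(I−A) / det(I−A) ≈
  [   1.1350     0.1630     0.0940     0.2608]
  [   1.0656     2.4478     0.8371     0.6640]
  [   0.4534     1.0270     1.5490     0.3996]
  [   0.1248     0.1622     0.2371     1.0730]
The output multiplier for sector j is the column-j sum of the Leontief inverse (I − A)⁻¹ = adj(I−A) / det(I−A).
Column 1 of adj(I−A): (0.363875, 0.341625, 0.145375, 0.040000); det(I−A) = 0.3206.
m_1 = (0.363875 + 0.341625 + 0.145375 + 0.040000) / 0.3206 = 0.890875 / 0.3206 ≈ 2.779.

m_1 = 2.779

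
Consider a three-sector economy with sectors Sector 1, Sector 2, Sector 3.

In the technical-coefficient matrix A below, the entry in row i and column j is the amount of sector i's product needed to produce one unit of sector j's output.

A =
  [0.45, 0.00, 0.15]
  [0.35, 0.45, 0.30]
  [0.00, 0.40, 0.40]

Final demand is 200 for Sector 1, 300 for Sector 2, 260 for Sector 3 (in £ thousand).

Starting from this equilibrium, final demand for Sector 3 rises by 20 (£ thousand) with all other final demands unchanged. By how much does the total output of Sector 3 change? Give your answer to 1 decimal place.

Δx_3 = 64.0

I − A =
  [   0.55     0.00    -0.15]
  [  -0.35     0.55    -0.30]
  [   0.00    -0.40     0.60]
Cofactors of I−A, C_ij = (−1)^(i+j)·(minor ij) (rows/columns in the sector order above):
  C_11 = (0.55)(0.60) − (-0.30)(-0.40) = 0.2100
  C_12 = −[(-0.35)(0.60) − (-0.30)(0.00)] = 0.2100
  C_13 = (-0.35)(-0.40) − (0.55)(0.00) = 0.1400
  C_21 = −[(0.00)(0.60) − (-0.15)(-0.40)] = 0.0600
  C_22 = (0.55)(0.60) − (-0.15)(0.00) = 0.3300
  C_23 = −[(0.55)(-0.40) − (0.00)(0.00)] = 0.2200
  C_31 = (0.00)(-0.30) − (-0.15)(0.55) = 0.0825
  C_32 = −[(0.55)(-0.30) − (-0.15)(-0.35)] = 0.2175
  C_33 = (0.55)(0.55) − (0.00)(-0.35) = 0.3025
det(I−A) = Σ_j (I−A)_1j·C_1j = (0.55)(0.2100) + (0.00)(0.2100) + (-0.15)(0.1400) = 0.0945
adj(I−A) = Cᵀ =
  [ 0.2100   0.0600   0.0825]
  [ 0.2100   0.3300   0.2175]
  [ 0.1400   0.2200   0.3025]
(I − A)⁻¹ = adj(I−A) / det(I−A) ≈
  [   2.2222     0.6349     0.8730]
  [   2.2222     3.4921     2.3016]
  [   1.4815     2.3280     3.2011]
Δx = (I − A)⁻¹ Δd with Δd having +20 in the Sector 3 component and 0 elsewhere.
So Δx_3 = L_33 · (+20), where L_33 = adj(I−A)_33 / det(I−A) = 0.3025 / 0.0945.
Δx_3 = 0.3025 × (+20) / 0.0945 = 6.05 / 0.0945 ≈ 64.0.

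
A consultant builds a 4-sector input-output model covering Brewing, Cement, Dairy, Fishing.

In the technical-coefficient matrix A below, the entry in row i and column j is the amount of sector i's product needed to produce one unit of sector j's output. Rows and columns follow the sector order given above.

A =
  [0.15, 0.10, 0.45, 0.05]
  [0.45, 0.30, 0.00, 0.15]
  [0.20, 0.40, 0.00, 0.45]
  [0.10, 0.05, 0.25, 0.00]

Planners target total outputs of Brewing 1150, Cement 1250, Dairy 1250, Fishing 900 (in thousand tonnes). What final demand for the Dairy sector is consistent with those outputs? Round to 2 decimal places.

I − A =
  [   0.85    -0.10    -0.45    -0.05]
  [  -0.45     0.70     0.00    -0.15]
  [  -0.20    -0.40     1.00    -0.45]
  [  -0.10    -0.05    -0.25     1.00]
d = (I − A) x:
  d_B = (+0.85)·1150 + (-0.10)·1250 + (-0.45)·1250 + (-0.05)·900 = 245.00
  d_C = (-0.45)·1150 + (+0.70)·1250 + (+0.00)·1250 + (-0.15)·900 = 222.50
  d_D = (-0.20)·1150 + (-0.40)·1250 + (+1.00)·1250 + (-0.45)·900 = 115.00
  d_F = (-0.10)·1150 + (-0.05)·1250 + (-0.25)·1250 + (+1.00)·900 = 410.00

d_D = 115.00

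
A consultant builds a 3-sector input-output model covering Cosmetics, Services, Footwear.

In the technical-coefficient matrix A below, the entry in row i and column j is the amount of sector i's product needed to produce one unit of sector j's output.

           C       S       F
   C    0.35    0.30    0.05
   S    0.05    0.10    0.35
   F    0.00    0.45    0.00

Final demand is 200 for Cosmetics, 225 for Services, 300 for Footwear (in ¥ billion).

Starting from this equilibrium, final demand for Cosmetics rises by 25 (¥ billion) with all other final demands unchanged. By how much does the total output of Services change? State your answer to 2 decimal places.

Δx_S = 2.68

I − A =
  [   0.65    -0.30    -0.05]
  [  -0.05     0.90    -0.35]
  [   0.00    -0.45     1.00]
Cofactors of I−A, C_ij = (−1)^(i+j)·(minor ij) (rows/columns in the sector order above):
  C_11 = (0.90)(1.00) − (-0.35)(-0.45) = 0.7425
  C_12 = −[(-0.05)(1.00) − (-0.35)(0.00)] = 0.0500
  C_13 = (-0.05)(-0.45) − (0.90)(0.00) = 0.0225
  C_21 = −[(-0.30)(1.00) − (-0.05)(-0.45)] = 0.3225
  C_22 = (0.65)(1.00) − (-0.05)(0.00) = 0.6500
  C_23 = −[(0.65)(-0.45) − (-0.30)(0.00)] = 0.2925
  C_31 = (-0.30)(-0.35) − (-0.05)(0.90) = 0.1500
  C_32 = −[(0.65)(-0.35) − (-0.05)(-0.05)] = 0.2300
  C_33 = (0.65)(0.90) − (-0.30)(-0.05) = 0.5700
det(I−A) = Σ_j (I−A)_1j·C_1j = (0.65)(0.7425) + (-0.30)(0.0500) + (-0.05)(0.0225) = 0.4665
adj(I−A) = Cᵀ =
  [ 0.7425   0.3225   0.1500]
  [ 0.0500   0.6500   0.2300]
  [ 0.0225   0.2925   0.5700]
(I − A)⁻¹ = adj(I−A) / det(I−A) ≈
  [   1.5916     0.6913     0.3215]
  [   0.1072     1.3934     0.4930]
  [   0.0482     0.6270     1.2219]
Δx = (I − A)⁻¹ Δd with Δd having +25 in the Cosmetics component and 0 elsewhere.
So Δx_S = L_SC · (+25), where L_SC = adj(I−A)_SC / det(I−A) = 0.0500 / 0.4665.
Δx_S = 0.0500 × (+25) / 0.4665 = 1.25 / 0.4665 ≈ 2.68.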